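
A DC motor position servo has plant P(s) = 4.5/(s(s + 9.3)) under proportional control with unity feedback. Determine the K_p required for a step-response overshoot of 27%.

From %OS = 100·exp(−πζ/√(1−ζ²)) = 27%, ζ = −ln(0.27)/√(π²+ln²(0.27)) = 0.3847.
Characteristic equation s² + 9.3s + 4.5K_p = 0 gives ζ = 9.3/(2√(4.5K_p)).
Setting ζ = 0.3847: √(4.5K_p) = 9.3/(2·0.3847) = 12.09, so K_p = 146.1/4.5 = 32.5.

K_p = 32.5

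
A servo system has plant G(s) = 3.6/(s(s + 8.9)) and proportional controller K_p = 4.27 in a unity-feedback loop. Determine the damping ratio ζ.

ζ = 1.13

The closed-loop denominator is s(s+8.9) + 4.27·3.6 = s² + 8.9s + 15.37.
Matching s² + 2ζω_n s + ω_n²: ω_n = √15.37 = 3.921 rad/s and 2ζω_n = 8.9, so ζ = 8.9/(2·3.921) = 1.13.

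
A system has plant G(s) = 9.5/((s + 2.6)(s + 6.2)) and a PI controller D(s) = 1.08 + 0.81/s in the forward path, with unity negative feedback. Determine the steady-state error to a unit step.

The open loop D(s)G(s) has a pole at the origin (type 1), so the static position error constant is infinite and e_ss = 1/(1+∞) = 0.

0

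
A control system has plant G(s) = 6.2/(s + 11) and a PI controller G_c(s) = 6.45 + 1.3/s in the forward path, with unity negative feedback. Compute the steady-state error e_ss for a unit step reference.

The open loop G_c(s)G(s) has a pole at the origin (type 1), so the static position error constant is infinite and e_ss = 1/(1+∞) = 0.

0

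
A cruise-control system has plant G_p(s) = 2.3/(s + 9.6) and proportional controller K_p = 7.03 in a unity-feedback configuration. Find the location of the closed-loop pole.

s = -25.77

Closed-loop transfer function: T(s) = K_p·G_p(s)/(1 + K_p·G_p(s)) = 16.17/(s + 9.6 + 16.17) = 16.17/(s + 25.77).
The closed-loop pole is at s = −25.77.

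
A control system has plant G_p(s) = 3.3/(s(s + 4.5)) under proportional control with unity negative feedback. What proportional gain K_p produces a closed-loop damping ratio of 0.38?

K_p = 10.6

Closed-loop characteristic equation: s² + 4.5s + K_p·3.3 = 0.
So ω_n = √(3.3K_p) and 2ζω_n = 4.5, giving ζ = 4.5/(2√(3.3K_p)).
Setting ζ = 0.38: √(3.3K_p) = 4.5/(2·0.38) = 5.921, so K_p = 35.06/3.3 = 10.6.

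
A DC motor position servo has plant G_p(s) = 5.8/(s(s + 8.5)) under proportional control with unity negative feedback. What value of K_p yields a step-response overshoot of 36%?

From %OS = 100·exp(−πζ/√(1−ζ²)) = 36%, ζ = −ln(0.36)/√(π²+ln²(0.36)) = 0.3093.
Characteristic equation s² + 8.5s + 5.8K_p = 0 gives ζ = 8.5/(2√(5.8K_p)).
Setting ζ = 0.3093: √(5.8K_p) = 8.5/(2·0.3093) = 13.74, so K_p = 188.9/5.8 = 32.6.

K_p = 32.6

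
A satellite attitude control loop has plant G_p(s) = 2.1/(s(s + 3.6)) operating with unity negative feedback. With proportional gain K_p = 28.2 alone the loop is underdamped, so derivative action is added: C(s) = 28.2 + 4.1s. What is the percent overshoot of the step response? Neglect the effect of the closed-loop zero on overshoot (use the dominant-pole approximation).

Forward path: (28.2 + 4.1s)·2.1/(s(s+3.6)). The closed-loop characteristic equation is s² + (3.6 + 2.1·4.1)s + 2.1·28.2 = 0.
That is s² + 12.21s + 59.22 = 0, so ω_n = 7.695 rad/s and ζ = 12.21/(2·7.695) = 0.7933.
%OS = 100·exp(−πζ/√(1−ζ²)) = 1.67%.

1.67%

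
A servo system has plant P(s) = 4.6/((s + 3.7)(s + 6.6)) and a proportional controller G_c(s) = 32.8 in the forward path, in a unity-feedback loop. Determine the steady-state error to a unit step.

0.139

The loop is type 0. Static position error constant K_pos = G_c(0)·P(0) = 32.8·0.1884 = 6.179.
Steady-state error to a unit step: e_ss = 1/(1+K_pos) = 1/7.179 = 0.139.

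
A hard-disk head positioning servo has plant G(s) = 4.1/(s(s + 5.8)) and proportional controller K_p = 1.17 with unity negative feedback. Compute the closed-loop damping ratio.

With unity feedback the closed-loop characteristic equation is s² + 5.8s + 1.17·4.1 = s² + 5.8s + 4.797 = 0.
Matching s² + 2ζω_n s + ω_n²: ω_n = √4.797 = 2.19 rad/s and 2ζω_n = 5.8, so ζ = 5.8/(2·2.19) = 1.32.

ζ = 1.32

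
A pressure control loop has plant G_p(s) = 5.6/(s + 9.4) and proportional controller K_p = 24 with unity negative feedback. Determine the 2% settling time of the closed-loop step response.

Closed-loop transfer function: T(s) = K_p·G_p(s)/(1 + K_p·G_p(s)) = 134.4/(s + 9.4 + 134.4) = 134.4/(s + 143.8).
Time constant τ = 1/143.8 = 0.006954 s, so the 2% settling time is about 4τ = 0.0278 s.

T_s ≈ 0.0278 s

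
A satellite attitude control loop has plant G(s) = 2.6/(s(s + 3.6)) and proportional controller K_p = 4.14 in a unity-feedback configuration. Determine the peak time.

From 1 + K_pG(s) = 0: s² + 3.6s + 10.76 = 0 ⇒ ω_n = 3.281, ζ = 0.5486.
Damped frequency ω_d = ω_n√(1−ζ²) = 2.743 rad/s, so peak time T_p = π/ω_d = 1.15 s.

T_p = 1.15 s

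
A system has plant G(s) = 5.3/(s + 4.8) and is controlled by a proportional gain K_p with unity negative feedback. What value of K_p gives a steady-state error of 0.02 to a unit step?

K_p = 44.4

For a type-0 loop with proportional control, e_ss = 1/(1 + K_p·G(0)).
G(0) = 1.104. Require 1/(1 + K_p·1.104) = 0.02, so 1 + 1.104·K_p = 50.
K_p = (50 − 1)/1.104 = 44.4.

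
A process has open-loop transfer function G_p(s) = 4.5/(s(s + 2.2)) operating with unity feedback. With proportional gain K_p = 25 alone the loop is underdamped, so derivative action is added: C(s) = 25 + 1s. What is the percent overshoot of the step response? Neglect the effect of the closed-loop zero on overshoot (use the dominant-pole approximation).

Forward path: (25 + 1s)·4.5/(s(s+2.2)). The closed-loop characteristic equation is s² + (2.2 + 4.5·1)s + 4.5·25 = 0.
That is s² + 6.7s + 112.5 = 0, so ω_n = 10.61 rad/s and ζ = 6.7/(2·10.61) = 0.3158.
%OS = 100·exp(−πζ/√(1−ζ²)) = 35.1%.

35.1%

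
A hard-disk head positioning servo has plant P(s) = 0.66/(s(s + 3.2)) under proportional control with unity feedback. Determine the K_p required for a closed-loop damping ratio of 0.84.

K_p = 5.5

Closed-loop characteristic equation: s² + 3.2s + K_p·0.66 = 0.
So ω_n = √(0.66K_p) and 2ζω_n = 3.2, giving ζ = 3.2/(2√(0.66K_p)).
Setting ζ = 0.84: √(0.66K_p) = 3.2/(2·0.84) = 1.905, so K_p = 3.628/0.66 = 5.5.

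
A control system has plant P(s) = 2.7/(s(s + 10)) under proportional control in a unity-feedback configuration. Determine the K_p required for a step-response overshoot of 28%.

K_p = 65.7

From %OS = 100·exp(−πζ/√(1−ζ²)) = 28%, ζ = −ln(0.28)/√(π²+ln²(0.28)) = 0.3755.
Characteristic equation s² + 10s + 2.7K_p = 0 gives ζ = 10/(2√(2.7K_p)).
Setting ζ = 0.3755: √(2.7K_p) = 10/(2·0.3755) = 13.31, so K_p = 177.3/2.7 = 65.7.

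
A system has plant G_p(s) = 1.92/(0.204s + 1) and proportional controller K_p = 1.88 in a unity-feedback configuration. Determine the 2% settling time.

Closed loop: T(s) = K_p·G_p/(1+K_p·G_p) = 3.61/(0.204s + 1 + 3.61), with pole at s = −(1 + 3.61)/0.204 = −22.6.
τ = 1/22.6 = 0.04426 s, so 2% settling time ≈ 4τ = 0.177 s.

T_s ≈ 0.177 s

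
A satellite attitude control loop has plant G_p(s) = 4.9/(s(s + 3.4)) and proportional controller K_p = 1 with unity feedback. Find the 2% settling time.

T_s ≈ 2.35 s

From 1 + K_pG_p(s) = 0: s² + 3.4s + 4.9 = 0 ⇒ ω_n = 2.214, ζ = 0.768.
2% settling time T_s ≈ 4/(ζω_n) = 4/1.7 = 2.35 s.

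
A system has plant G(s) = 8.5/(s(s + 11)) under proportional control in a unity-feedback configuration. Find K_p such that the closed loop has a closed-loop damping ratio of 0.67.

Closed-loop characteristic equation: s² + 11s + K_p·8.5 = 0.
So ω_n = √(8.5K_p) and 2ζω_n = 11, giving ζ = 11/(2√(8.5K_p)).
Setting ζ = 0.67: √(8.5K_p) = 11/(2·0.67) = 8.209, so K_p = 67.39/8.5 = 7.93.

K_p = 7.93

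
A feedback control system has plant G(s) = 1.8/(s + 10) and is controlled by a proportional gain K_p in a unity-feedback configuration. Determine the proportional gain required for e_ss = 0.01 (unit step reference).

K_p = 550

For a type-0 loop with proportional control, e_ss = 1/(1 + K_p·G(0)).
G(0) = 0.18. Require 1/(1 + K_p·0.18) = 0.01, so 1 + 0.18·K_p = 100.
K_p = (100 − 1)/0.18 = 550.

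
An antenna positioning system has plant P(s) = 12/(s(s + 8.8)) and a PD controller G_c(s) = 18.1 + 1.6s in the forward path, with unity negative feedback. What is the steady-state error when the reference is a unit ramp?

0.0405

The loop has one pole at the origin (type 1). Velocity error constant K_v = lim_{s→0} s·G_c(s)P(s) = 18.1·12/8.8 = 24.68.
Steady-state error to a unit ramp: e_ss = 1/K_v = 0.0405.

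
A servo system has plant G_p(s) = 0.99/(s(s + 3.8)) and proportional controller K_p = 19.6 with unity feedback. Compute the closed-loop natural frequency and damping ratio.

With unity feedback the closed-loop characteristic equation is s² + 3.8s + 19.6·0.99 = s² + 3.8s + 19.4 = 0.
So ω_n² = 19.4 ⇒ ω_n = 4.405 rad/s, and ζ = 3.8/(2ω_n) = 0.431.

ω_n = 4.4 rad/s, ζ = 0.431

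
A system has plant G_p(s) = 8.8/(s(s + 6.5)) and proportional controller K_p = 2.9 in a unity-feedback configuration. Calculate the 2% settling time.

Closed-loop characteristic equation: s² + 6.5s + 25.52 = 0, so ω_n = 5.052 rad/s and ζ = 6.5/(2·5.052) = 0.6433.
2% settling time T_s ≈ 4/(ζω_n) = 4/3.25 = 1.23 s.

T_s ≈ 1.23 s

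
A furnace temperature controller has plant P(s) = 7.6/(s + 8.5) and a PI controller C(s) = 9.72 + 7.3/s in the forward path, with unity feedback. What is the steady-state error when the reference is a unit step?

0

The open loop C(s)P(s) has a pole at the origin (type 1), so the static position error constant is infinite and e_ss = 1/(1+∞) = 0.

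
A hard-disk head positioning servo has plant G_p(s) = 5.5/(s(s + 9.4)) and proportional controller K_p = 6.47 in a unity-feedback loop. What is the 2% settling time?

T_s ≈ 0.851 s

The closed-loop denominator s² + 9.4s + 35.59 gives ω_n = √35.59 = 5.965 and ζ = 9.4/(2ω_n) = 0.7879.
2% settling time T_s ≈ 4/(ζω_n) = 4/4.7 = 0.851 s.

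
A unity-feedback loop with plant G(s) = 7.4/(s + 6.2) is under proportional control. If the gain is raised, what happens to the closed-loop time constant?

The closed-loop bandwidth 6.2+K_p·7.4 grows with K_p, so τ shrinks.

decrease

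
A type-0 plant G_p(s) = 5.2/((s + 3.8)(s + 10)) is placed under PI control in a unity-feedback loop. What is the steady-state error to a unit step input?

The PI controller's integrator makes the forward path type 1, so e_ss to a step is zero.

0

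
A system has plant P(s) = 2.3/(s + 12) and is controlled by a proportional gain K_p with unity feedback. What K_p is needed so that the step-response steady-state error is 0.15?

K_p = 29.6

Steady-state error for a unit step on this type-0 loop is 1/(1 + K_p·P(0)).
P(0) = 0.1917. Require 1/(1 + K_p·0.1917) = 0.15, so 1 + 0.1917·K_p = 6.667.
K_p = (6.667 − 1)/0.1917 = 29.6.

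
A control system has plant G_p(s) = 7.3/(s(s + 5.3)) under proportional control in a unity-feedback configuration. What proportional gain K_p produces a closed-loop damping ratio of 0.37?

Closed-loop characteristic equation: s² + 5.3s + K_p·7.3 = 0.
So ω_n = √(7.3K_p) and 2ζω_n = 5.3, giving ζ = 5.3/(2√(7.3K_p)).
Setting ζ = 0.37: √(7.3K_p) = 5.3/(2·0.37) = 7.162, so K_p = 51.3/7.3 = 7.03.

K_p = 7.03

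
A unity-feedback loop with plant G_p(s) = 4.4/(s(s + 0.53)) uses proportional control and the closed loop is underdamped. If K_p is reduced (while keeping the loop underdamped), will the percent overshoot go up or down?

ζ = 0.53/(2√(4.4K_p)) rises as K_p falls; higher damping means less overshoot.

decrease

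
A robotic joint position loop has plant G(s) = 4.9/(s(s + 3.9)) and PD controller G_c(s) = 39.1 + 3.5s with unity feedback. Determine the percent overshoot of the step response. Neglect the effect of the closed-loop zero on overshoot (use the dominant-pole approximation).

Forward path: (39.1 + 3.5s)·4.9/(s(s+3.9)). The closed-loop characteristic equation is s² + (3.9 + 4.9·3.5)s + 4.9·39.1 = 0.
That is s² + 21.05s + 191.6 = 0, so ω_n = 13.84 rad/s and ζ = 21.05/(2·13.84) = 0.7604.
%OS = 100·exp(−πζ/√(1−ζ²)) = 2.53%.

2.53%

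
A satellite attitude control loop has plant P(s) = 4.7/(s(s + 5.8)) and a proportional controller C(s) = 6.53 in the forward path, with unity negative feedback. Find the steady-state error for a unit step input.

0

The open loop C(s)P(s) has a pole at the origin (type 1), so the static position error constant is infinite and e_ss = 1/(1+∞) = 0.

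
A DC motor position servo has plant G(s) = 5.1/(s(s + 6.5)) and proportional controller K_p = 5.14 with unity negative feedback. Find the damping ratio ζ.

1 + K_p·G(s) = 0 gives s² + 6.5s + 26.21 = 0.
Matching s² + 2ζω_n s + ω_n²: ω_n = √26.21 = 5.12 rad/s and 2ζω_n = 6.5, so ζ = 6.5/(2·5.12) = 0.635.

ζ = 0.635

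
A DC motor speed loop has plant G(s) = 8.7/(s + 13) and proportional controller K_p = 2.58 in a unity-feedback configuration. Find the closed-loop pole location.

s = -35.45

Closed-loop transfer function: T(s) = K_p·G(s)/(1 + K_p·G(s)) = 22.45/(s + 13 + 22.45) = 22.45/(s + 35.45).
The closed-loop pole is at s = −35.45.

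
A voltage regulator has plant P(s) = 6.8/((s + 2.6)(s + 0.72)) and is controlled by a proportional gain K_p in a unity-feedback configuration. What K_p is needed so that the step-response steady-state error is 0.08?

Steady-state error for a unit step on this type-0 loop is 1/(1 + K_p·P(0)).
P(0) = 3.632. Require 1/(1 + K_p·3.632) = 0.08, so 1 + 3.632·K_p = 12.5.
K_p = (12.5 − 1)/3.632 = 3.17.

K_p = 3.17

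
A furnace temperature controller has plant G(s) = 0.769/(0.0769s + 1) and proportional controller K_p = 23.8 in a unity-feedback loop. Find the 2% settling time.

Closed loop: T(s) = K_p·G/(1+K_p·G) = 18.3/(0.0769s + 1 + 18.3), with pole at s = −(1 + 18.3)/0.0769 = −251.
τ = 1/251 = 0.003984 s, so 2% settling time ≈ 4τ = 0.0159 s.

T_s ≈ 0.0159 s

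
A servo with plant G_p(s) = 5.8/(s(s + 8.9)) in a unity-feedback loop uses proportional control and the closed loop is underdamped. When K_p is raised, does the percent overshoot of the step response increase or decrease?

Characteristic equation s² + 8.9s + K_p·5.8 = 0: raising K_p raises ω_n while 2ζω_n = 8.9 is fixed, so ζ falls and overshoot grows.

increase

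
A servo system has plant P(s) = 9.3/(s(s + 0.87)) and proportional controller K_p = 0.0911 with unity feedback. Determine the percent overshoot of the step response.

18.5%

From 1 + K_pP(s) = 0: s² + 0.87s + 0.8472 = 0 ⇒ ω_n = 0.9205, ζ = 0.4726.
%OS = 100·exp(−πζ/√(1−ζ²)) = 100·exp(−π·0.4726/√0.7767) = 18.5%.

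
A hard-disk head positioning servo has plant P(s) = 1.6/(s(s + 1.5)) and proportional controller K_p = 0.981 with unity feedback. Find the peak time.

From 1 + K_pP(s) = 0: s² + 1.5s + 1.57 = 0 ⇒ ω_n = 1.253, ζ = 0.5986.
Damped frequency ω_d = ω_n√(1−ζ²) = 1.004 rad/s, so peak time T_p = π/ω_d = 3.13 s.

T_p = 3.13 s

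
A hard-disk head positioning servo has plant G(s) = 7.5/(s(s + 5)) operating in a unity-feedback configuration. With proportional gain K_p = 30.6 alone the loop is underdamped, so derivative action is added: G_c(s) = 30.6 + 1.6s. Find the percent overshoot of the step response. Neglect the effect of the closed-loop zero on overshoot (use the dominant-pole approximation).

Forward path: (30.6 + 1.6s)·7.5/(s(s+5)). The closed-loop characteristic equation is s² + (5 + 7.5·1.6)s + 7.5·30.6 = 0.
That is s² + 17s + 229.5 = 0, so ω_n = 15.15 rad/s and ζ = 17/(2·15.15) = 0.5611.
%OS = 100·exp(−πζ/√(1−ζ²)) = 11.9%.

11.9%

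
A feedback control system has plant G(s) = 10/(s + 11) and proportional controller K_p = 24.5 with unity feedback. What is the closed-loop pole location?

s = -256

Closed-loop transfer function: T(s) = K_p·G(s)/(1 + K_p·G(s)) = 245/(s + 11 + 245) = 245/(s + 256).
The closed-loop pole is at s = −256.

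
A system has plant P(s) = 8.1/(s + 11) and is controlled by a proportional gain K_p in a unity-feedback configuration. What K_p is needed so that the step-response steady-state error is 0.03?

K_p = 43.9

Steady-state error for a unit step on this type-0 loop is 1/(1 + K_p·P(0)).
P(0) = 0.7364. Require 1/(1 + K_p·0.7364) = 0.03, so 1 + 0.7364·K_p = 33.33.
K_p = (33.33 − 1)/0.7364 = 43.9.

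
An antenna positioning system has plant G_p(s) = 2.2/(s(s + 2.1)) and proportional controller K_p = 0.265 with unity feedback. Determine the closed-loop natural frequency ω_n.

With unity feedback the closed-loop characteristic equation is s² + 2.1s + 0.265·2.2 = s² + 2.1s + 0.583 = 0.
Matching s² + 2ζω_n s + ω_n²: ω_n = √0.583 = 0.7635 rad/s and 2ζω_n = 2.1, so ζ = 2.1/(2·0.7635) = 1.38.

ω_n = 0.764 rad/s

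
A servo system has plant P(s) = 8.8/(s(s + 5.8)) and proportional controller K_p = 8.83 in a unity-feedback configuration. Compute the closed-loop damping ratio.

ζ = 0.329

The closed-loop denominator is s(s+5.8) + 8.83·8.8 = s² + 5.8s + 77.7.
So ω_n² = 77.7 ⇒ ω_n = 8.815 rad/s, and ζ = 5.8/(2ω_n) = 0.329.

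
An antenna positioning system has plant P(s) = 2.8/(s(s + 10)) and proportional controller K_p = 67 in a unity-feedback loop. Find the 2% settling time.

T_s ≈ 0.8 s

The closed-loop denominator s² + 10s + 187.6 gives ω_n = √187.6 = 13.7 and ζ = 10/(2ω_n) = 0.3651.
2% settling time T_s ≈ 4/(ζω_n) = 4/5 = 0.8 s.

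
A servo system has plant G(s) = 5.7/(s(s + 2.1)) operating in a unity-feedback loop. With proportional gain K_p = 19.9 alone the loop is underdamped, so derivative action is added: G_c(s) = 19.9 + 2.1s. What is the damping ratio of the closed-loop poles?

ζ = 0.661

Forward path: (19.9 + 2.1s)·5.7/(s(s+2.1)). The closed-loop characteristic equation is s² + (2.1 + 5.7·2.1)s + 5.7·19.9 = 0.
That is s² + 14.07s + 113.4 = 0, so ω_n = 10.65 rad/s and ζ = 14.07/(2·10.65) = 0.6605.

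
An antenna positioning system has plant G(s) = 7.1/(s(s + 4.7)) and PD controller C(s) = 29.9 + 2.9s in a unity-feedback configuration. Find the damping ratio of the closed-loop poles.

ζ = 0.868

Forward path: (29.9 + 2.9s)·7.1/(s(s+4.7)). The closed-loop characteristic equation is s² + (4.7 + 7.1·2.9)s + 7.1·29.9 = 0.
That is s² + 25.29s + 212.3 = 0, so ω_n = 14.57 rad/s and ζ = 25.29/(2·14.57) = 0.8679.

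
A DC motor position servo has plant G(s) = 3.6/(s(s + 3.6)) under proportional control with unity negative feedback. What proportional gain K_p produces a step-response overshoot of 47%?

From %OS = 100·exp(−πζ/√(1−ζ²)) = 47%, ζ = −ln(0.47)/√(π²+ln²(0.47)) = 0.2337.
Characteristic equation s² + 3.6s + 3.6K_p = 0 gives ζ = 3.6/(2√(3.6K_p)).
Setting ζ = 0.2337: √(3.6K_p) = 3.6/(2·0.2337) = 7.703, so K_p = 59.34/3.6 = 16.5.

K_p = 16.5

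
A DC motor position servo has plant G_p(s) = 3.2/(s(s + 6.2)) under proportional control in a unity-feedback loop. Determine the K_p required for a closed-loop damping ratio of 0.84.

K_p = 4.26

Closed-loop characteristic equation: s² + 6.2s + K_p·3.2 = 0.
So ω_n = √(3.2K_p) and 2ζω_n = 6.2, giving ζ = 6.2/(2√(3.2K_p)).
Setting ζ = 0.84: √(3.2K_p) = 6.2/(2·0.84) = 3.69, so K_p = 13.62/3.2 = 4.26.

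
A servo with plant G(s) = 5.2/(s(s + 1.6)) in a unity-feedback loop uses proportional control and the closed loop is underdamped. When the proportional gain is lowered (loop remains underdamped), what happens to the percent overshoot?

decrease

ζ = 1.6/(2√(5.2K_p)) rises as K_p falls; higher damping means less overshoot.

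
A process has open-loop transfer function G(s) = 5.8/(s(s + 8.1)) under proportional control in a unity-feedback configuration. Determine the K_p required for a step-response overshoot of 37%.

From %OS = 100·exp(−πζ/√(1−ζ²)) = 37%, ζ = −ln(0.37)/√(π²+ln²(0.37)) = 0.3017.
Characteristic equation s² + 8.1s + 5.8K_p = 0 gives ζ = 8.1/(2√(5.8K_p)).
Setting ζ = 0.3017: √(5.8K_p) = 8.1/(2·0.3017) = 13.42, so K_p = 180.2/5.8 = 31.1.

K_p = 31.1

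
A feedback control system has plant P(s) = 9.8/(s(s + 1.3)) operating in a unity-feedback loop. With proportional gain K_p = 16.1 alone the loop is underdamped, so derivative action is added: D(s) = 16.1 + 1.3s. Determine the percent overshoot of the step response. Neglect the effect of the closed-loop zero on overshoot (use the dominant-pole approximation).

12%

Forward path: (16.1 + 1.3s)·9.8/(s(s+1.3)). The closed-loop characteristic equation is s² + (1.3 + 9.8·1.3)s + 9.8·16.1 = 0.
That is s² + 14.04s + 157.8 = 0, so ω_n = 12.56 rad/s and ζ = 14.04/(2·12.56) = 0.5589.
%OS = 100·exp(−πζ/√(1−ζ²)) = 12%.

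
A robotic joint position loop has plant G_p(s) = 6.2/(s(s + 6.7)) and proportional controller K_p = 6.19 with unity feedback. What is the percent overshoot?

Closed-loop characteristic equation: s² + 6.7s + 38.38 = 0, so ω_n = 6.195 rad/s and ζ = 6.7/(2·6.195) = 0.5408.
%OS = 100·exp(−πζ/√(1−ζ²)) = 100·exp(−π·0.5408/√0.7076) = 13.3%.

13.3%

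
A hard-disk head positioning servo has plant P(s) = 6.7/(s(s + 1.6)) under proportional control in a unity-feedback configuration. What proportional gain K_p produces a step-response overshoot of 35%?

From %OS = 100·exp(−πζ/√(1−ζ²)) = 35%, ζ = −ln(0.35)/√(π²+ln²(0.35)) = 0.3169.
Characteristic equation s² + 1.6s + 6.7K_p = 0 gives ζ = 1.6/(2√(6.7K_p)).
Setting ζ = 0.3169: √(6.7K_p) = 1.6/(2·0.3169) = 2.524, so K_p = 6.371/6.7 = 0.951.

K_p = 0.951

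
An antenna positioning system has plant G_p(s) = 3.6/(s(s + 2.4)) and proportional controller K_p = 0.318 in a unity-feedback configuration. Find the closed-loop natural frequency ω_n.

ω_n = 1.07 rad/s

1 + K_p·G_p(s) = 0 gives s² + 2.4s + 1.145 = 0.
Matching s² + 2ζω_n s + ω_n²: ω_n = √1.145 = 1.07 rad/s and 2ζω_n = 2.4, so ζ = 2.4/(2·1.07) = 1.12.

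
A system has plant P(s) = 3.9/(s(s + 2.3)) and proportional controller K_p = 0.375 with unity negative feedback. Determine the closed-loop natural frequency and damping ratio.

The closed-loop denominator is s(s+2.3) + 0.375·3.9 = s² + 2.3s + 1.462.
So ω_n² = 1.462 ⇒ ω_n = 1.209 rad/s, and ζ = 2.3/(2ω_n) = 0.951.

ω_n = 1.21 rad/s, ζ = 0.951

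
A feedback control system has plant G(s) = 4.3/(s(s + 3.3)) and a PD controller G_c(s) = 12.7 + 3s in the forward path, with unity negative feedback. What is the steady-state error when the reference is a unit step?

0

The open loop G_c(s)G(s) has a pole at the origin (type 1), so the static position error constant is infinite and e_ss = 1/(1+∞) = 0.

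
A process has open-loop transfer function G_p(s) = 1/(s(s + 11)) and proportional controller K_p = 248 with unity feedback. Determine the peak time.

The closed-loop denominator s² + 11s + 248 gives ω_n = √248 = 15.75 and ζ = 11/(2ω_n) = 0.3493.
Damped frequency ω_d = ω_n√(1−ζ²) = 14.76 rad/s, so peak time T_p = π/ω_d = 0.213 s.

T_p = 0.213 s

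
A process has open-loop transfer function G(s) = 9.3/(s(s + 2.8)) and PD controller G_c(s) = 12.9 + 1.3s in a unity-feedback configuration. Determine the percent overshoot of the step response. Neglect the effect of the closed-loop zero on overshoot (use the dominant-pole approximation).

5.44%

Forward path: (12.9 + 1.3s)·9.3/(s(s+2.8)). The closed-loop characteristic equation is s² + (2.8 + 9.3·1.3)s + 9.3·12.9 = 0.
That is s² + 14.89s + 120 = 0, so ω_n = 10.95 rad/s and ζ = 14.89/(2·10.95) = 0.6797.
%OS = 100·exp(−πζ/√(1−ζ²)) = 5.44%.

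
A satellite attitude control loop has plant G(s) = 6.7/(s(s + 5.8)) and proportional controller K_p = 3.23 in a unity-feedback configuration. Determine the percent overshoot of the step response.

8.17%

The closed-loop denominator s² + 5.8s + 21.64 gives ω_n = √21.64 = 4.652 and ζ = 5.8/(2ω_n) = 0.6234.
%OS = 100·exp(−πζ/√(1−ζ²)) = 100·exp(−π·0.6234/√0.6114) = 8.17%.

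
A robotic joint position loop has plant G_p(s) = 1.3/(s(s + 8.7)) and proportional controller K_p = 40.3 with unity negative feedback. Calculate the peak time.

T_p = 0.543 s

Closed-loop characteristic equation: s² + 8.7s + 52.39 = 0, so ω_n = 7.238 rad/s and ζ = 8.7/(2·7.238) = 0.601.
Damped frequency ω_d = ω_n√(1−ζ²) = 5.785 rad/s, so peak time T_p = π/ω_d = 0.543 s.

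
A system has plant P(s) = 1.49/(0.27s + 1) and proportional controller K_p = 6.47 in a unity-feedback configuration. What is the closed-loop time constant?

τ = 0.0254 s

Closed loop: T(s) = K_p·P/(1+K_p·P) = 9.64/(0.27s + 1 + 9.64), with pole at s = −(1 + 9.64)/0.27 = −39.41.
Closed-loop time constant τ = 1/39.41 = 0.0254 s.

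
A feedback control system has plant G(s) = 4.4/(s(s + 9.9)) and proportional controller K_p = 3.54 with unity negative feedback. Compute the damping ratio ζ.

ζ = 1.25

1 + K_p·G(s) = 0 gives s² + 9.9s + 15.58 = 0.
So ω_n² = 15.58 ⇒ ω_n = 3.947 rad/s, and ζ = 9.9/(2ω_n) = 1.25.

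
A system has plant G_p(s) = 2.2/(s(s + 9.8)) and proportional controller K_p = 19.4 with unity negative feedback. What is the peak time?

T_p = 0.727 s

Closed-loop characteristic equation: s² + 9.8s + 42.68 = 0, so ω_n = 6.533 rad/s and ζ = 9.8/(2·6.533) = 0.75.
Damped frequency ω_d = ω_n√(1−ζ²) = 4.321 rad/s, so peak time T_p = π/ω_d = 0.727 s.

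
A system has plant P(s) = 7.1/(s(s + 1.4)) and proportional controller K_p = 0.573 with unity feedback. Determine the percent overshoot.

From 1 + K_pP(s) = 0: s² + 1.4s + 4.068 = 0 ⇒ ω_n = 2.017, ζ = 0.347.
%OS = 100·exp(−πζ/√(1−ζ²)) = 100·exp(−π·0.347/√0.8796) = 31.3%.

31.3%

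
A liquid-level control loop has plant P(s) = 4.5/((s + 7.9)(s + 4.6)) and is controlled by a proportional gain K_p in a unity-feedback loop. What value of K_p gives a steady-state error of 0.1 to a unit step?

K_p = 72.7

For a type-0 loop with proportional control, e_ss = 1/(1 + K_p·P(0)).
P(0) = 0.1238. Require 1/(1 + K_p·0.1238) = 0.1, so 1 + 0.1238·K_p = 10.
K_p = (10 − 1)/0.1238 = 72.7.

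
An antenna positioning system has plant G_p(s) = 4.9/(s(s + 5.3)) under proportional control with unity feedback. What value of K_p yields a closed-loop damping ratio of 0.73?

Closed-loop characteristic equation: s² + 5.3s + K_p·4.9 = 0.
So ω_n = √(4.9K_p) and 2ζω_n = 5.3, giving ζ = 5.3/(2√(4.9K_p)).
Setting ζ = 0.73: √(4.9K_p) = 5.3/(2·0.73) = 3.63, so K_p = 13.18/4.9 = 2.69.

K_p = 2.69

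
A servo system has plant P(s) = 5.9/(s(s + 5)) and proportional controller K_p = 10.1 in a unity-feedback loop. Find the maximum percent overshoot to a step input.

34.1%

From 1 + K_pP(s) = 0: s² + 5s + 59.59 = 0 ⇒ ω_n = 7.719, ζ = 0.3239.
%OS = 100·exp(−πζ/√(1−ζ²)) = 100·exp(−π·0.3239/√0.8951) = 34.1%.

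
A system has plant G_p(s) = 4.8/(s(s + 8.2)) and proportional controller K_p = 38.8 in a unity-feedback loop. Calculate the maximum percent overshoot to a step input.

37.2%

From 1 + K_pG_p(s) = 0: s² + 8.2s + 186.2 = 0 ⇒ ω_n = 13.65, ζ = 0.3004.
%OS = 100·exp(−πζ/√(1−ζ²)) = 100·exp(−π·0.3004/√0.9097) = 37.2%.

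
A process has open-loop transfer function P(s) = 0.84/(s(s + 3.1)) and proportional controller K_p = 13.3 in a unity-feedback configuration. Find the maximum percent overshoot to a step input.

19.3%

The closed-loop denominator s² + 3.1s + 11.17 gives ω_n = √11.17 = 3.342 and ζ = 3.1/(2ω_n) = 0.4637.
%OS = 100·exp(−πζ/√(1−ζ²)) = 100·exp(−π·0.4637/√0.785) = 19.3%.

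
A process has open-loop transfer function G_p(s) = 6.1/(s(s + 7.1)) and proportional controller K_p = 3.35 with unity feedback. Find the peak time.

T_p = 1.12 s

The closed-loop denominator s² + 7.1s + 20.43 gives ω_n = √20.43 = 4.521 and ζ = 7.1/(2ω_n) = 0.7853.
Damped frequency ω_d = ω_n√(1−ζ²) = 2.799 rad/s, so peak time T_p = π/ω_d = 1.12 s.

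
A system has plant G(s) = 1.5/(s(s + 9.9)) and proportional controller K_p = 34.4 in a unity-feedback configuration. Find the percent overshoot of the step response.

5.04%

Closed-loop characteristic equation: s² + 9.9s + 51.6 = 0, so ω_n = 7.183 rad/s and ζ = 9.9/(2·7.183) = 0.6891.
%OS = 100·exp(−πζ/√(1−ζ²)) = 100·exp(−π·0.6891/√0.5251) = 5.04%.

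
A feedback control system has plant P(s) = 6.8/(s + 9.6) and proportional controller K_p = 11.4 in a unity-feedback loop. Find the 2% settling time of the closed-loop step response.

T_s ≈ 0.0459 s

Closed-loop transfer function: T(s) = K_p·P(s)/(1 + K_p·P(s)) = 77.52/(s + 9.6 + 77.52) = 77.52/(s + 87.12).
Time constant τ = 1/87.12 = 0.01148 s, so the 2% settling time is about 4τ = 0.0459 s.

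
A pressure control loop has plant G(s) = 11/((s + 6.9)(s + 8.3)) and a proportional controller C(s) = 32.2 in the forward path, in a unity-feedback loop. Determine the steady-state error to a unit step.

The loop is type 0. Static position error constant K_pos = C(0)·G(0) = 32.2·0.1921 = 6.185.
Steady-state error to a unit step: e_ss = 1/(1+K_pos) = 1/7.185 = 0.139.

0.139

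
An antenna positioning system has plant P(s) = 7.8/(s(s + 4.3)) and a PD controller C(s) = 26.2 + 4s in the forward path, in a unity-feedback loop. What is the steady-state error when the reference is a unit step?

The open loop C(s)P(s) has a pole at the origin (type 1), so the static position error constant is infinite and e_ss = 1/(1+∞) = 0.

0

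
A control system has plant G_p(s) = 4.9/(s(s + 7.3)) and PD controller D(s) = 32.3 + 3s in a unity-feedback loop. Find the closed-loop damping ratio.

ζ = 0.874

Forward path: (32.3 + 3s)·4.9/(s(s+7.3)). The closed-loop characteristic equation is s² + (7.3 + 4.9·3)s + 4.9·32.3 = 0.
That is s² + 22s + 158.3 = 0, so ω_n = 12.58 rad/s and ζ = 22/(2·12.58) = 0.8744.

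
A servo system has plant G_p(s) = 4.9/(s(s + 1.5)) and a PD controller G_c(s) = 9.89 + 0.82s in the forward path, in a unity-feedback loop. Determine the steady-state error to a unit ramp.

The loop has one pole at the origin (type 1). Velocity error constant K_v = lim_{s→0} s·G_c(s)G_p(s) = 9.89·4.9/1.5 = 32.31.
Steady-state error to a unit ramp: e_ss = 1/K_v = 0.031.

0.031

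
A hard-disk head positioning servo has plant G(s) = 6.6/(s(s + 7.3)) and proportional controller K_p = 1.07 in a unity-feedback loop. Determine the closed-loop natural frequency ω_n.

ω_n = 2.66 rad/s

1 + K_p·G(s) = 0 gives s² + 7.3s + 7.062 = 0.
Matching s² + 2ζω_n s + ω_n²: ω_n = √7.062 = 2.657 rad/s and 2ζω_n = 7.3, so ζ = 7.3/(2·2.657) = 1.37.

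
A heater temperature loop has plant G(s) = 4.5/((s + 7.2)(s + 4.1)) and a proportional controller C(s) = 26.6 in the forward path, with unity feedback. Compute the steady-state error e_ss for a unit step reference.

The loop is type 0. Static position error constant K_pos = C(0)·G(0) = 26.6·0.1524 = 4.055.
Steady-state error to a unit step: e_ss = 1/(1+K_pos) = 1/5.055 = 0.198.

0.198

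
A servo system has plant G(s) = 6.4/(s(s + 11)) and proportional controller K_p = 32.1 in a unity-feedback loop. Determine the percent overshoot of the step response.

The closed-loop denominator s² + 11s + 205.4 gives ω_n = √205.4 = 14.33 and ζ = 11/(2ω_n) = 0.3837.
%OS = 100·exp(−πζ/√(1−ζ²)) = 100·exp(−π·0.3837/√0.8528) = 27.1%.

27.1%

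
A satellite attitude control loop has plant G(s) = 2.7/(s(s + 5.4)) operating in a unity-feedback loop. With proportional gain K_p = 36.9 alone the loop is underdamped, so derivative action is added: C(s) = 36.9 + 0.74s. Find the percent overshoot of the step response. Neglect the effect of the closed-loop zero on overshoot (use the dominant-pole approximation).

Forward path: (36.9 + 0.74s)·2.7/(s(s+5.4)). The closed-loop characteristic equation is s² + (5.4 + 2.7·0.74)s + 2.7·36.9 = 0.
That is s² + 7.398s + 99.63 = 0, so ω_n = 9.981 rad/s and ζ = 7.398/(2·9.981) = 0.3706.
%OS = 100·exp(−πζ/√(1−ζ²)) = 28.6%.

28.6%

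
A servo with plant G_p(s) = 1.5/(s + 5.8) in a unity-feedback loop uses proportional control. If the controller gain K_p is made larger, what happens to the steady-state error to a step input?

The position error constant K_pos = K_p·G_p(0) grows with K_p, and e_ss = 1/(1+K_pos) falls.

decrease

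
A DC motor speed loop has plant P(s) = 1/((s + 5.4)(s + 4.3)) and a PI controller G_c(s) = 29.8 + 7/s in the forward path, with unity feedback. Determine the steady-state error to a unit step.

0

The open loop G_c(s)P(s) has a pole at the origin (type 1), so the static position error constant is infinite and e_ss = 1/(1+∞) = 0.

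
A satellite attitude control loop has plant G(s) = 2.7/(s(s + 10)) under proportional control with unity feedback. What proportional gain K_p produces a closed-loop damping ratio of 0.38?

Closed-loop characteristic equation: s² + 10s + K_p·2.7 = 0.
So ω_n = √(2.7K_p) and 2ζω_n = 10, giving ζ = 10/(2√(2.7K_p)).
Setting ζ = 0.38: √(2.7K_p) = 10/(2·0.38) = 13.16, so K_p = 173.1/2.7 = 64.1.

K_p = 64.1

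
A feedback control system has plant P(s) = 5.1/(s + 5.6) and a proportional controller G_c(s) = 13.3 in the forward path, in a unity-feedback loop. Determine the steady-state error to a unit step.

The loop is type 0. Static position error constant K_pos = G_c(0)·P(0) = 13.3·0.9107 = 12.11.
Steady-state error to a unit step: e_ss = 1/(1+K_pos) = 1/13.11 = 0.0763.

0.0763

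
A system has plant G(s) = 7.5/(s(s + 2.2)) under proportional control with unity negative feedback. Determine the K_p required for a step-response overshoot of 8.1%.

From %OS = 100·exp(−πζ/√(1−ζ²)) = 8.1%, ζ = −ln(0.081)/√(π²+ln²(0.081)) = 0.6247.
Characteristic equation s² + 2.2s + 7.5K_p = 0 gives ζ = 2.2/(2√(7.5K_p)).
Setting ζ = 0.6247: √(7.5K_p) = 2.2/(2·0.6247) = 1.761, so K_p = 3.101/7.5 = 0.413.

K_p = 0.413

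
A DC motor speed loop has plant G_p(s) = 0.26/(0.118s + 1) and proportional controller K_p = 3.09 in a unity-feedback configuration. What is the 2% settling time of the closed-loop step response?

Closed loop: T(s) = K_p·G_p/(1+K_p·G_p) = 0.8034/(0.118s + 1 + 0.8034), with pole at s = −(1 + 0.8034)/0.118 = −15.28.
τ = 1/15.28 = 0.06543 s, so 2% settling time ≈ 4τ = 0.262 s.

T_s ≈ 0.262 s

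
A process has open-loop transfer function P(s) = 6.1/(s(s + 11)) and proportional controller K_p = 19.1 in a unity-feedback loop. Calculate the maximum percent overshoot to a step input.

Closed-loop characteristic equation: s² + 11s + 116.5 = 0, so ω_n = 10.79 rad/s and ζ = 11/(2·10.79) = 0.5095.
%OS = 100·exp(−πζ/√(1−ζ²)) = 100·exp(−π·0.5095/√0.7404) = 15.6%.

15.6%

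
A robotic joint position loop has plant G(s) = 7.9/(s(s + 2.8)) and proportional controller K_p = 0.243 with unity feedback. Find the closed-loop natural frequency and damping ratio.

With unity feedback the closed-loop characteristic equation is s² + 2.8s + 0.243·7.9 = s² + 2.8s + 1.92 = 0.
So ω_n² = 1.92 ⇒ ω_n = 1.386 rad/s, and ζ = 2.8/(2ω_n) = 1.01.

ω_n = 1.39 rad/s, ζ = 1.01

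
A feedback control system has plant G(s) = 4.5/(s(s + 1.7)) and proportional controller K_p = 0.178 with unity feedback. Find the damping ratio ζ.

With unity feedback the closed-loop characteristic equation is s² + 1.7s + 0.178·4.5 = s² + 1.7s + 0.801 = 0.
Matching s² + 2ζω_n s + ω_n²: ω_n = √0.801 = 0.895 rad/s and 2ζω_n = 1.7, so ζ = 1.7/(2·0.895) = 0.95.

ζ = 0.95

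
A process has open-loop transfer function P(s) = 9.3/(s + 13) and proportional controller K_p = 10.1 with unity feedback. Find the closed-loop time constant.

Closed-loop transfer function: T(s) = K_p·P(s)/(1 + K_p·P(s)) = 93.93/(s + 13 + 93.93) = 93.93/(s + 106.9).
Time constant τ = 1/106.9 = 0.00935 s.

τ = 0.00935 s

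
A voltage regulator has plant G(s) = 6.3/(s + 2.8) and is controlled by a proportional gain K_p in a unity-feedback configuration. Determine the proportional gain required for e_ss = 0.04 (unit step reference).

K_p = 10.7

For a type-0 loop with proportional control, e_ss = 1/(1 + K_p·G(0)).
G(0) = 2.25. Require 1/(1 + K_p·2.25) = 0.04, so 1 + 2.25·K_p = 25.
K_p = (25 − 1)/2.25 = 10.7.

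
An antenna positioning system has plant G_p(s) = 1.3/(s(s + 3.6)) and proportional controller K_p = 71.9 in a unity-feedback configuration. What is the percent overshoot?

The closed-loop denominator s² + 3.6s + 93.47 gives ω_n = √93.47 = 9.668 and ζ = 3.6/(2ω_n) = 0.1862.
%OS = 100·exp(−πζ/√(1−ζ²)) = 100·exp(−π·0.1862/√0.9653) = 55.1%.

55.1%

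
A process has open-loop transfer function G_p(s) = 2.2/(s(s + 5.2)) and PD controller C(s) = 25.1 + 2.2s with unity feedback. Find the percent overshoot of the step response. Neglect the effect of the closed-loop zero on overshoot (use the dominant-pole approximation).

5.62%

Forward path: (25.1 + 2.2s)·2.2/(s(s+5.2)). The closed-loop characteristic equation is s² + (5.2 + 2.2·2.2)s + 2.2·25.1 = 0.
That is s² + 10.04s + 55.22 = 0, so ω_n = 7.431 rad/s and ζ = 10.04/(2·7.431) = 0.6755.
%OS = 100·exp(−πζ/√(1−ζ²)) = 5.62%.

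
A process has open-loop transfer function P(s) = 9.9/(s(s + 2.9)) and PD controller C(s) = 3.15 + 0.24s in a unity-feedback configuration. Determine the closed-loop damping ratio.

Forward path: (3.15 + 0.24s)·9.9/(s(s+2.9)). The closed-loop characteristic equation is s² + (2.9 + 9.9·0.24)s + 9.9·3.15 = 0.
That is s² + 5.276s + 31.18 = 0, so ω_n = 5.584 rad/s and ζ = 5.276/(2·5.584) = 0.4724.

ζ = 0.472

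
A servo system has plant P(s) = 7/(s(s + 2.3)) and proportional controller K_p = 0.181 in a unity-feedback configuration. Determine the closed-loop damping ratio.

ζ = 1.02

The closed-loop denominator is s(s+2.3) + 0.181·7 = s² + 2.3s + 1.267.
So ω_n² = 1.267 ⇒ ω_n = 1.126 rad/s, and ζ = 2.3/(2ω_n) = 1.02.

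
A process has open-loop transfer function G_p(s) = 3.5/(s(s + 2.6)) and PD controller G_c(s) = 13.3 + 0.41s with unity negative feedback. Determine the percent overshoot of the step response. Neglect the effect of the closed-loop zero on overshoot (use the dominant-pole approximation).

37.8%

Forward path: (13.3 + 0.41s)·3.5/(s(s+2.6)). The closed-loop characteristic equation is s² + (2.6 + 3.5·0.41)s + 3.5·13.3 = 0.
That is s² + 4.035s + 46.55 = 0, so ω_n = 6.823 rad/s and ζ = 4.035/(2·6.823) = 0.2957.
%OS = 100·exp(−πζ/√(1−ζ²)) = 37.8%.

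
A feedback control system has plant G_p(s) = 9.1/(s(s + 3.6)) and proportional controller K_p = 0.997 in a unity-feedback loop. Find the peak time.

T_p = 1.3 s

From 1 + K_pG_p(s) = 0: s² + 3.6s + 9.073 = 0 ⇒ ω_n = 3.012, ζ = 0.5976.
Damped frequency ω_d = ω_n√(1−ζ²) = 2.415 rad/s, so peak time T_p = π/ω_d = 1.3 s.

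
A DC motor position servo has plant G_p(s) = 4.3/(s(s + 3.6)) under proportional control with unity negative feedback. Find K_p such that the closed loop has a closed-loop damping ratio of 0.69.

K_p = 1.58

Closed-loop characteristic equation: s² + 3.6s + K_p·4.3 = 0.
So ω_n = √(4.3K_p) and 2ζω_n = 3.6, giving ζ = 3.6/(2√(4.3K_p)).
Setting ζ = 0.69: √(4.3K_p) = 3.6/(2·0.69) = 2.609, so K_p = 6.805/4.3 = 1.58.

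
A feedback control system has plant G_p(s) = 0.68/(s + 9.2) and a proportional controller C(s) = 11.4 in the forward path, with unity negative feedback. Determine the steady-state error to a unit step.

The loop is type 0. Static position error constant K_pos = C(0)·G_p(0) = 11.4·0.07391 = 0.8426.
Steady-state error to a unit step: e_ss = 1/(1+K_pos) = 1/1.843 = 0.543.

0.543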